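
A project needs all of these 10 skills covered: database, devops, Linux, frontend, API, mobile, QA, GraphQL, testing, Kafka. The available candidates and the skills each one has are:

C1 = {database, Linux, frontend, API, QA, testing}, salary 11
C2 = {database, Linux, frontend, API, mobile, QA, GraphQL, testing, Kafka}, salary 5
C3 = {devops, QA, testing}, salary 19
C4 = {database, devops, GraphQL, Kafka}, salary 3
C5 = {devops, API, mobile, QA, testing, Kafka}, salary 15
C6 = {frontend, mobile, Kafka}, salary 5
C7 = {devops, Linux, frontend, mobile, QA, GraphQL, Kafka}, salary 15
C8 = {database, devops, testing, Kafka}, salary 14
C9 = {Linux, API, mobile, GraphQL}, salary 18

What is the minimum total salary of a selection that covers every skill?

C2, C4 cover every skill at salary 5 + 3 = 8.
Any cover uses at least 2 candidates; among all covering selections none totals below 8.

8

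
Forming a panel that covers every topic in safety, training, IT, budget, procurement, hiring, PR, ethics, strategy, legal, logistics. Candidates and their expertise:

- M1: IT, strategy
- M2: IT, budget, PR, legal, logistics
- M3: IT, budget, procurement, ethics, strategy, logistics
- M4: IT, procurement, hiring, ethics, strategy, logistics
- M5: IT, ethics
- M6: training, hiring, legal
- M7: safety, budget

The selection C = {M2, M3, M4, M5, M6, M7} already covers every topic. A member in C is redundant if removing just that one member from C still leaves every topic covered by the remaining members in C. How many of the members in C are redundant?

Drop M2: PR uncovered — not redundant.
Drop M3: the rest still cover every topic — redundant.
Drop M4: the rest still cover every topic — redundant.
Drop M5: the rest still cover every topic — redundant.
Drop M6: training uncovered — not redundant.
Drop M7: safety uncovered — not redundant.
3 redundant: M3, M4, M5.

3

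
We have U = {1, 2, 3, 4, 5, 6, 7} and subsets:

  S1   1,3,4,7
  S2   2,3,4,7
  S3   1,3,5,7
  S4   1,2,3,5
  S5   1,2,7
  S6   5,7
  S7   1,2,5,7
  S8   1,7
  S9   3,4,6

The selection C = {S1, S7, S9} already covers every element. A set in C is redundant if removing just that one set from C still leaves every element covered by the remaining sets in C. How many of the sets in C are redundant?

1

Drop S1: the rest still cover every element — redundant.
Drop S7: 2, 5 uncovered — not redundant.
Drop S9: 6 uncovered — not redundant.
1 redundant: S1.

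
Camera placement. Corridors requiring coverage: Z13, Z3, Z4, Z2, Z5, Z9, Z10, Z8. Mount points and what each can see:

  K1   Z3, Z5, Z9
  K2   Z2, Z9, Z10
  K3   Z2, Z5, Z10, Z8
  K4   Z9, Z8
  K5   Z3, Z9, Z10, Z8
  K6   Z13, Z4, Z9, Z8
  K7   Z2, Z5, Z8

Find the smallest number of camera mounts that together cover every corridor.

K1, K2, K6 together cover {Z13, Z3, Z4, Z2, Z5, Z9, Z10, Z8} — every corridor.
No 2 of the 7 camera mounts cover everything (all 21 pairs fall short), so 3 is minimum.

3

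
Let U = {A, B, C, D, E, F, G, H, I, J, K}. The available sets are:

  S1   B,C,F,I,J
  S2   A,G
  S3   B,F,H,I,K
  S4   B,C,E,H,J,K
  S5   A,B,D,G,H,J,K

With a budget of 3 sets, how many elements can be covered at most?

Choosing S1, S4, S5 covers {A, B, C, D, E, F, G, H, I, J, K} — 11 elements.
That is all 11 elements.

11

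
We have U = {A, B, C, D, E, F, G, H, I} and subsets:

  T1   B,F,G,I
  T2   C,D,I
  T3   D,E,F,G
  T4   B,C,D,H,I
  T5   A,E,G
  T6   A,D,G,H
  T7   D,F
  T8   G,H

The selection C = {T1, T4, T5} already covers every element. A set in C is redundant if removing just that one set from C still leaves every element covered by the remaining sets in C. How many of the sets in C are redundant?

0

Drop T1: F uncovered — not redundant.
Drop T4: C, D, H uncovered — not redundant.
Drop T5: A, E uncovered — not redundant.
None of the sets in C is redundant.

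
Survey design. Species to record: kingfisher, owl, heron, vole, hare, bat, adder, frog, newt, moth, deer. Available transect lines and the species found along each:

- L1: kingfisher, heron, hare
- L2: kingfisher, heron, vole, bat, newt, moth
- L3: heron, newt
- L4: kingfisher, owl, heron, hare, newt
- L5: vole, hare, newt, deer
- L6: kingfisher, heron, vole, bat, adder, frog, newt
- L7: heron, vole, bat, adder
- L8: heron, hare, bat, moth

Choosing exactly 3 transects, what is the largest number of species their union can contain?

Choosing L2, L4, L6 covers {kingfisher, owl, heron, vole, hare, bat, adder, frog, newt, moth} — 10 species.
No choice of 3 transects does better; here deer is left uncovered.

10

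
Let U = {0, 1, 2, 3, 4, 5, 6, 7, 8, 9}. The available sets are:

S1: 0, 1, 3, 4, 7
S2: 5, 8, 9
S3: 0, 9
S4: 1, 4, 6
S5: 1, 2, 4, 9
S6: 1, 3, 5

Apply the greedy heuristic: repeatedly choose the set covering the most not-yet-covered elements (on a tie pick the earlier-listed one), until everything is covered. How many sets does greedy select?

4

Pick 1: S1 covers 5 new elements (0, 1, 3, 4, 7).
Pick 2: S2 covers 3 new elements (5, 8, 9).
Pick 3: S4 covers 1 new elements (6).
Pick 4: S5 covers 1 new elements (2).
Greedy uses 4 sets.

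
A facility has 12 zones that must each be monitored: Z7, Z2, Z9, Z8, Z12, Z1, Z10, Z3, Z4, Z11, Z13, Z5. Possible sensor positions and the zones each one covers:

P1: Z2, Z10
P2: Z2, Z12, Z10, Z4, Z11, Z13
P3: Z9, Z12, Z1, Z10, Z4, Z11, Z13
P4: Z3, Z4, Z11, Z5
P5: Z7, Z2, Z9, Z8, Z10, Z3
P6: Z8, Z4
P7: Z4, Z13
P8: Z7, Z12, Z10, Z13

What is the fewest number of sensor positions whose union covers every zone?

P3, P4, P5 together cover {Z7, Z2, Z9, Z8, Z12, Z1, Z10, Z3, Z4, Z11, Z13, Z5} — every zone.
No 2 of the 8 sensor positions cover everything (all 28 pairs fall short), so 3 is minimum.

3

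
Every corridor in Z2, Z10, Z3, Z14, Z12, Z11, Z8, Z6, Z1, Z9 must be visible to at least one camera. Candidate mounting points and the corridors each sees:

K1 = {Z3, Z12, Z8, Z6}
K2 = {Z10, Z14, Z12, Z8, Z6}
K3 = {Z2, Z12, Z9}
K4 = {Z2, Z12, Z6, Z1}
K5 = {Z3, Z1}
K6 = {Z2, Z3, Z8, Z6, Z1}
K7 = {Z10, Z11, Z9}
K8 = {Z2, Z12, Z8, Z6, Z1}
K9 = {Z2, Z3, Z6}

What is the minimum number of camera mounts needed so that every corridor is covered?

K2, K6, K7 together cover {Z2, Z10, Z3, Z14, Z12, Z11, Z8, Z6, Z1, Z9} — every corridor.
No 2 of the 9 camera mounts cover everything (all 36 pairs fall short), so 3 is minimum.

3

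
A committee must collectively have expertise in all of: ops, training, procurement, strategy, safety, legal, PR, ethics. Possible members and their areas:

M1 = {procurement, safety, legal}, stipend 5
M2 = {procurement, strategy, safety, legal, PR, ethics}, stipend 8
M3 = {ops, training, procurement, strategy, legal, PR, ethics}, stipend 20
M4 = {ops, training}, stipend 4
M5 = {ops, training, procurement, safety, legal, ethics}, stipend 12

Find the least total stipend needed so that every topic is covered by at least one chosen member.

M2, M4 cover every topic at stipend 8 + 4 = 12.
Any cover uses at least 2 members; among all covering selections none totals below 12.

12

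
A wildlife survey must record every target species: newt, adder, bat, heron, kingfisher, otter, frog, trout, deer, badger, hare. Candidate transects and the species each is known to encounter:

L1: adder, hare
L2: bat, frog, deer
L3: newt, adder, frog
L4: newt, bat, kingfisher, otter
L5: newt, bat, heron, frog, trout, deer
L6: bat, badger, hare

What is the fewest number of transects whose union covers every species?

L1, L4, L5, L6 together cover {newt, adder, bat, heron, kingfisher, otter, frog, trout, deer, badger, hare} — every species.
No 3 of the 6 transects cover everything (all 20 triples fall short), so 4 is minimum.

4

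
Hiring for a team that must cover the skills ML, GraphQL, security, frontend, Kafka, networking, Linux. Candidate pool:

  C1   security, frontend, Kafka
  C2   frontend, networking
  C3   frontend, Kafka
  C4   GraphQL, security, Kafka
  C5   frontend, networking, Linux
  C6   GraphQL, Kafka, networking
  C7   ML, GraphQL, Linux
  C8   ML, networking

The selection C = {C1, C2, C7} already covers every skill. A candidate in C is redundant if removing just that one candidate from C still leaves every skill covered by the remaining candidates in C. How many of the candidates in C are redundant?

0

Drop C1: security, Kafka uncovered — not redundant.
Drop C2: networking uncovered — not redundant.
Drop C7: ML, GraphQL, Linux uncovered — not redundant.
None of the candidates in C is redundant.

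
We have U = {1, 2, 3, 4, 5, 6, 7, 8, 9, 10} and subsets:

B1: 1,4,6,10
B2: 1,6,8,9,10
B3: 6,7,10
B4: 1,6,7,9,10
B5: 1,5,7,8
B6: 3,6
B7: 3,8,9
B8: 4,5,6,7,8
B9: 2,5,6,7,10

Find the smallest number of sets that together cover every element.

B1, B7, B9 together cover {1, 2, 3, 4, 5, 6, 7, 8, 9, 10} — every element.
No 2 of the 9 sets cover everything (all 36 pairs fall short), so 3 is minimum.

3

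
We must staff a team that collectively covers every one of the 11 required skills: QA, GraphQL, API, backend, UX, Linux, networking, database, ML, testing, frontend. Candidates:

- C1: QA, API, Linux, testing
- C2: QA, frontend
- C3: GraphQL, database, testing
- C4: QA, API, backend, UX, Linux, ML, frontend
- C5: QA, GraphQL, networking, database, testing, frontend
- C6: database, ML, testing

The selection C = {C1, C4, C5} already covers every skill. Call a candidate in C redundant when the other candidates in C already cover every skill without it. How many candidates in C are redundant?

Drop C1: the rest still cover every skill — redundant.
Drop C4: backend, UX, ML uncovered — not redundant.
Drop C5: GraphQL, networking, database uncovered — not redundant.
1 redundant: C1.

1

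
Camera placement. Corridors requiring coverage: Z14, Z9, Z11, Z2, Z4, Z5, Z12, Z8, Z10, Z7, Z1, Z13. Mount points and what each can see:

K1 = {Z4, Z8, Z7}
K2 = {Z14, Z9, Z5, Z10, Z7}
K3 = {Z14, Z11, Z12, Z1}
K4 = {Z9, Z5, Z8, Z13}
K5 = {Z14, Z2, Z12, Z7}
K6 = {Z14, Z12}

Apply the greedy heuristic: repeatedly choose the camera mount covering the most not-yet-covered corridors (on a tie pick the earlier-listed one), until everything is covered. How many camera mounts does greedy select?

Pick 1: K2 covers 5 new corridors (Z14, Z9, Z5, Z10, Z7).
Pick 2: K3 covers 3 new corridors (Z11, Z12, Z1).
Pick 3: K1 covers 2 new corridors (Z4, Z8).
Pick 4: K4 covers 1 new corridors (Z13).
Pick 5: K5 covers 1 new corridors (Z2).
Greedy uses 5 camera mounts.

5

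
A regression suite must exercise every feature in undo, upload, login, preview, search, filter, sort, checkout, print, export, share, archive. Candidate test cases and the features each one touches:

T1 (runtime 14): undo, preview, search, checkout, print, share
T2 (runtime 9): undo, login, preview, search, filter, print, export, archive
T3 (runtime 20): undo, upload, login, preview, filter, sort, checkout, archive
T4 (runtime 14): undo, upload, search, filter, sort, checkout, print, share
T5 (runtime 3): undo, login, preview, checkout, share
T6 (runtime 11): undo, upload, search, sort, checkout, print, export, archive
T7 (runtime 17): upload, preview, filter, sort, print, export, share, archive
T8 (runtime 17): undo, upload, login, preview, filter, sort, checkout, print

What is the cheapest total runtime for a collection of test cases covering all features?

23

T2, T4 cover every feature at runtime 9 + 14 = 23.
Any cover uses at least 2 test cases; among all covering selections none totals below 23.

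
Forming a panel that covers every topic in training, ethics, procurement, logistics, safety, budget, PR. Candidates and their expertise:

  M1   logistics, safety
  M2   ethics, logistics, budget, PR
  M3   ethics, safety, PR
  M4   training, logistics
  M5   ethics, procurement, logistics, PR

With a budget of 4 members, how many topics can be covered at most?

Choosing M1, M2, M4, M5 covers {training, ethics, procurement, logistics, safety, budget, PR} — 7 topics.
That is all 7 topics.

7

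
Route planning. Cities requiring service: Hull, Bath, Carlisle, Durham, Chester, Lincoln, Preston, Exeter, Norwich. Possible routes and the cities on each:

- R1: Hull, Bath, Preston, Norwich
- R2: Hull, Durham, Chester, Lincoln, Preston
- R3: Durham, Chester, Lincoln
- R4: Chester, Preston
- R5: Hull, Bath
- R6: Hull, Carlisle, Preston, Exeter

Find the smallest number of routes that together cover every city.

3

R1, R2, R6 together cover {Hull, Bath, Carlisle, Durham, Chester, Lincoln, Preston, Exeter, Norwich} — every city.
No 2 of the 6 routes cover everything (all 15 pairs fall short), so 3 is minimum.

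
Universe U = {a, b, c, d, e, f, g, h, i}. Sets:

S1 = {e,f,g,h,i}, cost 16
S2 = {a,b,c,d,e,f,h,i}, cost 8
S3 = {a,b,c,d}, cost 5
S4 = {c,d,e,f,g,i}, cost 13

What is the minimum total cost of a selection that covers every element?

21

S1, S3 cover every element at cost 16 + 5 = 21.
Any cover uses at least 2 sets; among all covering selections none totals below 21.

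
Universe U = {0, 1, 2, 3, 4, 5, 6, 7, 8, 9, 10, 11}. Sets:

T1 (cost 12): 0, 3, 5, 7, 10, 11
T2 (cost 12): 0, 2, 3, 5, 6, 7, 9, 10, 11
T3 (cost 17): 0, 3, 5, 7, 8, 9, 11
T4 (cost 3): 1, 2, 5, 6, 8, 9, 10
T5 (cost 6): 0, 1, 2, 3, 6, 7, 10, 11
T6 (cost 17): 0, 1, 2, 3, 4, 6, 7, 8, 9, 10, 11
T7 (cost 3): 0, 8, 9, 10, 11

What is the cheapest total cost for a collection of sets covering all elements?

20

T4, T6 cover every element at cost 3 + 17 = 20.
Any cover uses at least 2 sets; among all covering selections none totals below 20.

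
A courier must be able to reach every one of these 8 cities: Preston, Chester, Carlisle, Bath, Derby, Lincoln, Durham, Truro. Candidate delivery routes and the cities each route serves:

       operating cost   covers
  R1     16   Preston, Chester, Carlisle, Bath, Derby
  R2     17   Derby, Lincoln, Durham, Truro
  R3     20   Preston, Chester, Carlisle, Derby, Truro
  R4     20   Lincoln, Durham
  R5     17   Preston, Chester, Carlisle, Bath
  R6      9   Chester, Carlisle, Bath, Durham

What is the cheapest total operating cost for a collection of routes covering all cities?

R1, R2 cover every city at operating cost 16 + 17 = 33.
Any cover uses at least 2 routes; among all covering selections none totals below 33.

33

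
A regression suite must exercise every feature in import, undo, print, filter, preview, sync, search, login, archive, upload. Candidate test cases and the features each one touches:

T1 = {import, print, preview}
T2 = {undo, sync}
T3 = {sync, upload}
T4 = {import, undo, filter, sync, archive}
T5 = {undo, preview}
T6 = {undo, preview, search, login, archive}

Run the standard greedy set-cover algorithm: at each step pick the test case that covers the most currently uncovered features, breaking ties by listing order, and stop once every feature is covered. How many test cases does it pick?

4

Pick 1: T4 covers 5 new features (import, undo, filter, sync, archive).
Pick 2: T6 covers 3 new features (preview, search, login).
Pick 3: T1 covers 1 new features (print).
Pick 4: T3 covers 1 new features (upload).
Greedy uses 4 test cases.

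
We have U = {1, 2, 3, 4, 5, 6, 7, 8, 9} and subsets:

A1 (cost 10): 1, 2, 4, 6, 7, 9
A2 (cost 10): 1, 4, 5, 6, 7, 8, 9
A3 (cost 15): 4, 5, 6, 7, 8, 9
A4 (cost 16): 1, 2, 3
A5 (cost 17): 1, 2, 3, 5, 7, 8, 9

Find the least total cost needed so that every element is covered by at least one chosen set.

A2, A4 cover every element at cost 10 + 16 = 26.
Any cover uses at least 2 sets; among all covering selections none totals below 26.

26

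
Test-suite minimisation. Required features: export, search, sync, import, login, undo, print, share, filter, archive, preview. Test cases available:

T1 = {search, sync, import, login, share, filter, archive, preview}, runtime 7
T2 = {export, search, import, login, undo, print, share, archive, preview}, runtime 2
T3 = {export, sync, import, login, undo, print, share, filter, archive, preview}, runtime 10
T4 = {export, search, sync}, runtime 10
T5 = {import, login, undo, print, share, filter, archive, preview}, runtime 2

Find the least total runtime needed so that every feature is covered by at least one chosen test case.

T1, T2 cover every feature at runtime 7 + 2 = 9.
Any cover uses at least 2 test cases; among all covering selections none totals below 9.
Greedy by coverage-per-runtime would pick T2, T5, T1 for 11 — worse than the optimum 9.

9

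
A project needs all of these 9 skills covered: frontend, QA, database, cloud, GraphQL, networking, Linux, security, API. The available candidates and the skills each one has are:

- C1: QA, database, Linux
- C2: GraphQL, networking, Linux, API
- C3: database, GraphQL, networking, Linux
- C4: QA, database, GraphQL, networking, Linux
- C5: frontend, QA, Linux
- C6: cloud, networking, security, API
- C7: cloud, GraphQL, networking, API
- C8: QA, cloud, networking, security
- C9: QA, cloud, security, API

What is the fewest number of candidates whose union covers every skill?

3

C3, C5, C6 together cover {frontend, QA, database, cloud, GraphQL, networking, Linux, security, API} — every skill.
No 2 of the 9 candidates cover everything (all 36 pairs fall short), so 3 is minimum.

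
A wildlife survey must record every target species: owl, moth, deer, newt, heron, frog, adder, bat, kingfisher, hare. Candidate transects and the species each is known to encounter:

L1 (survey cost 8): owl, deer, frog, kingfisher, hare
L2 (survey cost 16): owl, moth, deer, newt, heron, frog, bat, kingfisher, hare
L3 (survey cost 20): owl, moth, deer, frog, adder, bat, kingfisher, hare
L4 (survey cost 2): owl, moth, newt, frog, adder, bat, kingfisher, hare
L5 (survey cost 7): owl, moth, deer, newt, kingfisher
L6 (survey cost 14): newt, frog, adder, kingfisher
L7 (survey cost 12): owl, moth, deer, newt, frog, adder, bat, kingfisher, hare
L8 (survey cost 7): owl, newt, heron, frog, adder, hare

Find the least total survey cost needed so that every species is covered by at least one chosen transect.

L4, L5, L8 cover every species at survey cost 2 + 7 + 7 = 16.
Any cover uses at least 2 transects; among all covering selections none totals below 16.

16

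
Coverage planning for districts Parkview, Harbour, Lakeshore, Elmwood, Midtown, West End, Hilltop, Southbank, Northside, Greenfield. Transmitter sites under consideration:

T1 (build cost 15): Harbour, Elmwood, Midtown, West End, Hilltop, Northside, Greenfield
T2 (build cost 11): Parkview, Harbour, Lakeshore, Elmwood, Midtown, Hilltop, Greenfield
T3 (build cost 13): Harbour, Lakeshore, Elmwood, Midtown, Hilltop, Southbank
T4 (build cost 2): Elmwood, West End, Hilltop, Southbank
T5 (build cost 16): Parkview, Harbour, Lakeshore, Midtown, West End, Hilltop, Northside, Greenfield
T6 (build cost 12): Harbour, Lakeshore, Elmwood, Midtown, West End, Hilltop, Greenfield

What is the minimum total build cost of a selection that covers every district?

18

T4, T5 cover every district at build cost 2 + 16 = 18.
Any cover uses at least 2 transmitter sites; among all covering selections none totals below 18.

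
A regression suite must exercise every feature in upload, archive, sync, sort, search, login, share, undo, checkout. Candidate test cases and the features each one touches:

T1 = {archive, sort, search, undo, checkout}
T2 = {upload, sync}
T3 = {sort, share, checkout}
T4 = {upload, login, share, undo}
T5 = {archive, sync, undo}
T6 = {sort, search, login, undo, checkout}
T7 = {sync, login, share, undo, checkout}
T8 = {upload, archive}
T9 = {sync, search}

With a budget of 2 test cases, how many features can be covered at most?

Choosing T1, T4 covers {upload, archive, sort, search, login, share, undo, checkout} — 8 features.
No choice of 2 test cases does better; here sync is left uncovered.

8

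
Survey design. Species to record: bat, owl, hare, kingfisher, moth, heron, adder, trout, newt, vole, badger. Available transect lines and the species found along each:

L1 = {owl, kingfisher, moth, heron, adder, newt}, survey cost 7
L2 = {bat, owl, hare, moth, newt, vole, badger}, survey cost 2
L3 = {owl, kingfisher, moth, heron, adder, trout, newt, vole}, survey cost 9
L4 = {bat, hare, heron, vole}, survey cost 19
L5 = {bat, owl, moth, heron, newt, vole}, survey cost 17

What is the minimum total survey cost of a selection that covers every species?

11

L2, L3 cover every species at survey cost 2 + 9 = 11.
Any cover uses at least 2 transects; among all covering selections none totals below 11.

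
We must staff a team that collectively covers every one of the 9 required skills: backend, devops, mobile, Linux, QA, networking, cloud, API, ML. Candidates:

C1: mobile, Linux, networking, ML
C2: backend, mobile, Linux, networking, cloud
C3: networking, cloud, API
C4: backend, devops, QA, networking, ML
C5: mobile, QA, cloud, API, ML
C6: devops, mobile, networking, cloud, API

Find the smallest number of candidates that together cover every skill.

C1, C3, C4 together cover {backend, devops, mobile, Linux, QA, networking, cloud, API, ML} — every skill.
No 2 of the 6 candidates cover everything (all 15 pairs fall short), so 3 is minimum.

3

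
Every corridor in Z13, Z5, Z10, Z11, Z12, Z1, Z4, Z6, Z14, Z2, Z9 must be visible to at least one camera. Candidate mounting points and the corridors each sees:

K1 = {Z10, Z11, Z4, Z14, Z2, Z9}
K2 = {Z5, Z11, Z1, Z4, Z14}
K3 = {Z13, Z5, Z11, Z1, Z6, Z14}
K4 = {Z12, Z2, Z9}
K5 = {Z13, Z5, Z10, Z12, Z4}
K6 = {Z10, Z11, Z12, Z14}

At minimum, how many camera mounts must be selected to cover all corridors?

3

K1, K3, K4 together cover {Z13, Z5, Z10, Z11, Z12, Z1, Z4, Z6, Z14, Z2, Z9} — every corridor.
No 2 of the 6 camera mounts cover everything (all 15 pairs fall short), so 3 is minimum.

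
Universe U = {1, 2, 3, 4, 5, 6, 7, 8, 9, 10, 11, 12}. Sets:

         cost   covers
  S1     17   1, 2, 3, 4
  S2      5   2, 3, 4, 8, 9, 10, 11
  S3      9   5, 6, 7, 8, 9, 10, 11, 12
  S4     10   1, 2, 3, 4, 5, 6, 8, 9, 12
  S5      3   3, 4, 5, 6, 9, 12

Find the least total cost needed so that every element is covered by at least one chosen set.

19

S3, S4 cover every element at cost 9 + 10 = 19.
Any cover uses at least 2 sets; among all covering selections none totals below 19.
Greedy by coverage-per-cost would pick S5, S2, S3, S4 for 27 — worse than the optimum 19.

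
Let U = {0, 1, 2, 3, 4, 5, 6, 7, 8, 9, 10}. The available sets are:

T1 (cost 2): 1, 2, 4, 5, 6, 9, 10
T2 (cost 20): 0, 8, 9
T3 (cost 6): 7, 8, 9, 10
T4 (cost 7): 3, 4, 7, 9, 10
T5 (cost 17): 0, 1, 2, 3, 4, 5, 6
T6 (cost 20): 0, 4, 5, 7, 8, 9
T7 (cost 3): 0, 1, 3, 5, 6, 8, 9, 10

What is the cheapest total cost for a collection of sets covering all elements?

11

T1, T3, T7 cover every element at cost 2 + 6 + 3 = 11.
Any cover uses at least 2 sets; among all covering selections none totals below 11.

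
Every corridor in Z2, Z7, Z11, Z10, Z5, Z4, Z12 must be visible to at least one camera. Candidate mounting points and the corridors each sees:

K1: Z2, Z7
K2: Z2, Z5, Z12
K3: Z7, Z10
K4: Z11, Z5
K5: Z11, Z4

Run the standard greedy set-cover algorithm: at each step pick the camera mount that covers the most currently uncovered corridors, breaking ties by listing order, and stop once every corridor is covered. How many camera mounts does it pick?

Pick 1: K2 covers 3 new corridors (Z2, Z5, Z12).
Pick 2: K3 covers 2 new corridors (Z7, Z10).
Pick 3: K5 covers 2 new corridors (Z11, Z4).
Greedy uses 3 camera mounts.

3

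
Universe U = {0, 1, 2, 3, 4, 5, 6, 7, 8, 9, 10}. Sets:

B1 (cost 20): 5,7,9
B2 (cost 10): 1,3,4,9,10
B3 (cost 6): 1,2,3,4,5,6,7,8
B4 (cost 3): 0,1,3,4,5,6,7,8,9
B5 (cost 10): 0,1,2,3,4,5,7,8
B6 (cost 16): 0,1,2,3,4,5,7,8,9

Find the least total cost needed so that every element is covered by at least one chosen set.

19

B2, B3, B4 cover every element at cost 10 + 6 + 3 = 19.
Any cover uses at least 3 sets; among all covering selections none totals below 19.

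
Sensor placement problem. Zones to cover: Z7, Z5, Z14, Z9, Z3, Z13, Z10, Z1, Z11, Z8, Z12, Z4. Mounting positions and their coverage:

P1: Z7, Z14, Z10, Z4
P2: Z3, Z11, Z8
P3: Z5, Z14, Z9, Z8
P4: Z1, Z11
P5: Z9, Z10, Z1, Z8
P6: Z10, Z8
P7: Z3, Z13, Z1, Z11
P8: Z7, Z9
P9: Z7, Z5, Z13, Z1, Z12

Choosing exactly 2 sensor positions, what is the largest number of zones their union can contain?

Choosing P1, P7 covers {Z7, Z14, Z3, Z13, Z10, Z1, Z11, Z4} — 8 zones.
No choice of 2 sensor positions does better; here Z5, Z9, Z8, Z12 are left uncovered.

8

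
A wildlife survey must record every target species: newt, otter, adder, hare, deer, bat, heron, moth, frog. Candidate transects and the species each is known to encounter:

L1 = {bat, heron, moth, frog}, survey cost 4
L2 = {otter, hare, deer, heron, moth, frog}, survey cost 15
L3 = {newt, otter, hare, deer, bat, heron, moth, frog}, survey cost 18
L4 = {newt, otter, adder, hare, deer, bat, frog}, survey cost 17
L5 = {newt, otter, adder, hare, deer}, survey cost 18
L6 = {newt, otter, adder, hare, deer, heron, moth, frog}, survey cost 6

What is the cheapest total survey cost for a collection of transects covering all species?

10

L1, L6 cover every species at survey cost 4 + 6 = 10.
Any cover uses at least 2 transects; among all covering selections none totals below 10.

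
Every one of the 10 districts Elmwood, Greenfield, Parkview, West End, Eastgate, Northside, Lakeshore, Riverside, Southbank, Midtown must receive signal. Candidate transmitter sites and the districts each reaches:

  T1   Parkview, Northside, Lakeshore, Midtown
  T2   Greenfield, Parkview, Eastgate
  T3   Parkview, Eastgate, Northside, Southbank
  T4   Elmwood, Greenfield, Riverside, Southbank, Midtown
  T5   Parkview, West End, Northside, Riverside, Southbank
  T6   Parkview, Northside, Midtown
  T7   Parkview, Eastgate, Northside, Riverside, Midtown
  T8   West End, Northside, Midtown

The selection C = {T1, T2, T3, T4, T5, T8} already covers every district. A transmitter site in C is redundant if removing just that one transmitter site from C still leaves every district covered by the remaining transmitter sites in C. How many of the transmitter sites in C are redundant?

Drop T1: Lakeshore uncovered — not redundant.
Drop T2: the rest still cover every district — redundant.
Drop T3: the rest still cover every district — redundant.
Drop T4: Elmwood uncovered — not redundant.
Drop T5: the rest still cover every district — redundant.
Drop T8: the rest still cover every district — redundant.
4 redundant: T2, T3, T5, T8.

4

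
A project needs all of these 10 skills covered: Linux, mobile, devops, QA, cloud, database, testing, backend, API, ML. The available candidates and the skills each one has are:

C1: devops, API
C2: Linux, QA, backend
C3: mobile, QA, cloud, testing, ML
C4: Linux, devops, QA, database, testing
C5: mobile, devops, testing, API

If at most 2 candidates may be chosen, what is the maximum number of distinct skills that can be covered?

8

Choosing C3, C4 covers {Linux, mobile, devops, QA, cloud, database, testing, ML} — 8 skills.
No choice of 2 candidates does better; here backend, API are left uncovered.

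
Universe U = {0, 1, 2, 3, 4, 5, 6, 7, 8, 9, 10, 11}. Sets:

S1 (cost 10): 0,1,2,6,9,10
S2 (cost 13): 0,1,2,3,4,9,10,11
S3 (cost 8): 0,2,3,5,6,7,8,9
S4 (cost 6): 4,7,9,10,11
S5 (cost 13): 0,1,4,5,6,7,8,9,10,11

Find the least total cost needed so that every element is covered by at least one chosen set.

21

S2, S3 cover every element at cost 13 + 8 = 21.
Any cover uses at least 2 sets; among all covering selections none totals below 21.
Greedy by coverage-per-cost would pick S3, S4, S1 for 24 — worse than the optimum 21.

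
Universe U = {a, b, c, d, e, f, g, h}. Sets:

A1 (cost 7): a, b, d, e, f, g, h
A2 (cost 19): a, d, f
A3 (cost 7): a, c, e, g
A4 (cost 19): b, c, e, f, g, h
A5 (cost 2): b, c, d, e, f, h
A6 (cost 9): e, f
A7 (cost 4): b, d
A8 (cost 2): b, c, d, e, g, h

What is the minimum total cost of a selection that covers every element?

9

A1, A5 cover every element at cost 7 + 2 = 9.
Any cover uses at least 2 sets; among all covering selections none totals below 9.
Greedy by coverage-per-cost would pick A5, A8, A1 for 11 — worse than the optimum 9.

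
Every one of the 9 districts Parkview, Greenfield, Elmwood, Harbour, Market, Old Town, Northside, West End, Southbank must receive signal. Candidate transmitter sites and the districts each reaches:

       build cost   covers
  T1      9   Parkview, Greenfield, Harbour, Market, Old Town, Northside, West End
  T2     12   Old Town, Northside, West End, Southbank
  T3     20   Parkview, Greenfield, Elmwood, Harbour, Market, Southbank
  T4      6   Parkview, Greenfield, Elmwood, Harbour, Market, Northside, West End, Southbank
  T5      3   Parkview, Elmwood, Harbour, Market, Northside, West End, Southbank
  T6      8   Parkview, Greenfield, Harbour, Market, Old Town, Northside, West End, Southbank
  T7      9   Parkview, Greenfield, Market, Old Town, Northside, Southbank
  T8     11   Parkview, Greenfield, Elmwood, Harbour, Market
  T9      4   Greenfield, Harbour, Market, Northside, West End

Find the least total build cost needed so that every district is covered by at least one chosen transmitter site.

11

T5, T6 cover every district at build cost 3 + 8 = 11.
Any cover uses at least 2 transmitter sites; among all covering selections none totals below 11.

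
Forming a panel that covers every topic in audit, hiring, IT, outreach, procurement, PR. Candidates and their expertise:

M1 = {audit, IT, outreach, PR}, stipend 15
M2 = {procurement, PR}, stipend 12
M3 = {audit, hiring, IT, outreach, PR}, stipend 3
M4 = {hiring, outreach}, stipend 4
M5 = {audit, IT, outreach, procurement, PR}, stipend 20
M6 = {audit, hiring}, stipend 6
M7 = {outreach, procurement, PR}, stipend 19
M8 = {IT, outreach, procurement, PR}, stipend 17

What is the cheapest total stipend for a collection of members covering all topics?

M2, M3 cover every topic at stipend 12 + 3 = 15.
Any cover uses at least 2 members; among all covering selections none totals below 15.

15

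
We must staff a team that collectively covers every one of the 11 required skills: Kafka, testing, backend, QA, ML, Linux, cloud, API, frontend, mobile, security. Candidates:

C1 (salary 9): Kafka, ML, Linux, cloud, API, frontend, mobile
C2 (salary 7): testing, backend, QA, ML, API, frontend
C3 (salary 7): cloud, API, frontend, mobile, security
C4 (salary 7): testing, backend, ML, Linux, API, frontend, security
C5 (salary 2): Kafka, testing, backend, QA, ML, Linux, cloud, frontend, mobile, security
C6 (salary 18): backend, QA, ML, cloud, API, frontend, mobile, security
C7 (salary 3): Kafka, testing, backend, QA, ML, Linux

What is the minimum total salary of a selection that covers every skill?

C2, C5 cover every skill at salary 7 + 2 = 9.
Any cover uses at least 2 candidates; among all covering selections none totals below 9.

9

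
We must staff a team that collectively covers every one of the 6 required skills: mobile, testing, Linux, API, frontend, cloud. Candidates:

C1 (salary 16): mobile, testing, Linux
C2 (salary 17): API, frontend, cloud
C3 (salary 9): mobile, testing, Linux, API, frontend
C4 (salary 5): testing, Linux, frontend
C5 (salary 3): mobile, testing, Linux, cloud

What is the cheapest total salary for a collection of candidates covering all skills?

C3, C5 cover every skill at salary 9 + 3 = 12.
Any cover uses at least 2 candidates; among all covering selections none totals below 12.

12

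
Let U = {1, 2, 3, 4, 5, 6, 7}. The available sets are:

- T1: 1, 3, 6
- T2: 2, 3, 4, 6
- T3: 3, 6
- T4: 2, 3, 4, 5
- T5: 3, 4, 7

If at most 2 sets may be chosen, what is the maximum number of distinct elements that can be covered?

Choosing T1, T4 covers {1, 2, 3, 4, 5, 6} — 6 elements.
No choice of 2 sets does better; here 7 is left uncovered.

6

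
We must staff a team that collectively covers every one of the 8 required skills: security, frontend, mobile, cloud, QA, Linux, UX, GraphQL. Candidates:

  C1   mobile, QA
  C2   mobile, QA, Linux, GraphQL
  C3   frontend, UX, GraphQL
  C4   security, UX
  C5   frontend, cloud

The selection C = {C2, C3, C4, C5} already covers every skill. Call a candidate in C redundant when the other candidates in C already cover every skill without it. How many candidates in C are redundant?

1

Drop C2: mobile, QA, Linux uncovered — not redundant.
Drop C3: the rest still cover every skill — redundant.
Drop C4: security uncovered — not redundant.
Drop C5: cloud uncovered — not redundant.
1 redundant: C3.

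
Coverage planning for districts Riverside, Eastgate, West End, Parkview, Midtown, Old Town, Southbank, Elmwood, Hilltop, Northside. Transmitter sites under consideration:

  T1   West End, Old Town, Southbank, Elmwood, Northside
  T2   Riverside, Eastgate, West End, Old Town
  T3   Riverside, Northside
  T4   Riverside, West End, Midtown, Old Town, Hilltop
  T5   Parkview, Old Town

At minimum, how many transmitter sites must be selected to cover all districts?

T1, T2, T4, T5 together cover {Riverside, Eastgate, West End, Parkview, Midtown, Old Town, Southbank, Elmwood, Hilltop, Northside} — every district.
No 3 of the 5 transmitter sites cover everything (all 10 triples fall short), so 4 is minimum.

4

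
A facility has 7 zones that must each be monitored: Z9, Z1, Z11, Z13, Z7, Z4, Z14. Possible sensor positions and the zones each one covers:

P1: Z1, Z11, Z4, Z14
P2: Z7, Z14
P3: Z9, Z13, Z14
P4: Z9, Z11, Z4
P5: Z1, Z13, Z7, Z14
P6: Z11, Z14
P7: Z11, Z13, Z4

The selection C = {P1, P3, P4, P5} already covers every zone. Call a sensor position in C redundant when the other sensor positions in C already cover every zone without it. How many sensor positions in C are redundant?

3

Drop P1: the rest still cover every zone — redundant.
Drop P3: the rest still cover every zone — redundant.
Drop P4: the rest still cover every zone — redundant.
Drop P5: Z7 uncovered — not redundant.
3 redundant: P1, P3, P4.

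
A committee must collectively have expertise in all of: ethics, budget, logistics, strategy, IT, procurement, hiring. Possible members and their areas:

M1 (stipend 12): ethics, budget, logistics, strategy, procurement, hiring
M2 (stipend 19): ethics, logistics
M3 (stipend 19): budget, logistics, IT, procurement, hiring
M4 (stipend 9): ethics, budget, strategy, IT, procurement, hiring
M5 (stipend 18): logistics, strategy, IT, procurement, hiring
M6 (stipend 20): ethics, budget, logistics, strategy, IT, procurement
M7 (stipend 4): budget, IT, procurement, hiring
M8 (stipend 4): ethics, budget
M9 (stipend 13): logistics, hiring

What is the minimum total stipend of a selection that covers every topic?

16

M1, M7 cover every topic at stipend 12 + 4 = 16.
Any cover uses at least 2 members; among all covering selections none totals below 16.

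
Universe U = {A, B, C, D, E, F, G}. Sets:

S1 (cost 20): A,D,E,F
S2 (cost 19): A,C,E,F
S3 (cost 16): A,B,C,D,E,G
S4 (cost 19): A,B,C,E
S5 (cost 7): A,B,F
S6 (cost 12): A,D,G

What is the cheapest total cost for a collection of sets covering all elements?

23

S3, S5 cover every element at cost 16 + 7 = 23.
Any cover uses at least 2 sets; among all covering selections none totals below 23.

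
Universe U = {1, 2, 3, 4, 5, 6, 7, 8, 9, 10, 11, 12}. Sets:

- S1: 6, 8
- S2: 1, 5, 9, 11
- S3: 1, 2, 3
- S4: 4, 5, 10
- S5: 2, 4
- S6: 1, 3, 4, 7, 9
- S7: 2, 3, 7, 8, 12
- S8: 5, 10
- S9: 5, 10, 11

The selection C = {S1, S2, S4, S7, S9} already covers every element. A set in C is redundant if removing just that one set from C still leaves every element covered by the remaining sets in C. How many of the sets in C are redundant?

Drop S1: 6 uncovered — not redundant.
Drop S2: 1, 9 uncovered — not redundant.
Drop S4: 4 uncovered — not redundant.
Drop S7: 2, 3, 7, 12 uncovered — not redundant.
Drop S9: the rest still cover every element — redundant.
1 redundant: S9.

1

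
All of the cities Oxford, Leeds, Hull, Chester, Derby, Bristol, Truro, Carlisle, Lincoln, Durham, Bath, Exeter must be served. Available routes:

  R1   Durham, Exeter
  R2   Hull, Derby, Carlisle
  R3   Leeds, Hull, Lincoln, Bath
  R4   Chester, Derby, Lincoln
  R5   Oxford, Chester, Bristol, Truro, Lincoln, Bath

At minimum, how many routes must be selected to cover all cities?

4

R1, R2, R3, R5 together cover {Oxford, Leeds, Hull, Chester, Derby, Bristol, Truro, Carlisle, Lincoln, Durham, Bath, Exeter} — every city.
No 3 of the 5 routes cover everything (all 10 triples fall short), so 4 is minimum.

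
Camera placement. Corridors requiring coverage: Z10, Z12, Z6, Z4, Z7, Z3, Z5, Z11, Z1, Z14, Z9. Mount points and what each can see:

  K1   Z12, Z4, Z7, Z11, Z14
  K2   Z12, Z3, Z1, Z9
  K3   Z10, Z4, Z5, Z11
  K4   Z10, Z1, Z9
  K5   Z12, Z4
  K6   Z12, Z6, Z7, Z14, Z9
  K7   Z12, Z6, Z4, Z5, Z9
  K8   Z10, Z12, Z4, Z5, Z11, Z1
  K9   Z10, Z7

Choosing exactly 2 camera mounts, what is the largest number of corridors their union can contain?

Choosing K6, K8 covers {Z10, Z12, Z6, Z4, Z7, Z5, Z11, Z1, Z14, Z9} — 10 corridors.
No choice of 2 camera mounts does better; here Z3 is left uncovered.

10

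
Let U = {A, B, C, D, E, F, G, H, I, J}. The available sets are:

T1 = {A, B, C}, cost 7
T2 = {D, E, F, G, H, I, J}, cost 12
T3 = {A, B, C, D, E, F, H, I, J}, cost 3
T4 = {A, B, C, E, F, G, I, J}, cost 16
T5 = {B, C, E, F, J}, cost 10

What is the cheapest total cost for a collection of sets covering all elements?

T2, T3 cover every element at cost 12 + 3 = 15.
Any cover uses at least 2 sets; among all covering selections none totals below 15.

15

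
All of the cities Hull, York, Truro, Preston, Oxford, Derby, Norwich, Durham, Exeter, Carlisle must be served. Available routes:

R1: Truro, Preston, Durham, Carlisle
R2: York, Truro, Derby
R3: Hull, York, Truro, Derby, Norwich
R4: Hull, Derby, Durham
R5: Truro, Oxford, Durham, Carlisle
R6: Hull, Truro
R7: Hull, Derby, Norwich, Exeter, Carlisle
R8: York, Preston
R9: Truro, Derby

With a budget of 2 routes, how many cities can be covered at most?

Choosing R1, R3 covers {Hull, York, Truro, Preston, Derby, Norwich, Durham, Carlisle} — 8 cities.
No choice of 2 routes does better; here Oxford, Exeter are left uncovered.

8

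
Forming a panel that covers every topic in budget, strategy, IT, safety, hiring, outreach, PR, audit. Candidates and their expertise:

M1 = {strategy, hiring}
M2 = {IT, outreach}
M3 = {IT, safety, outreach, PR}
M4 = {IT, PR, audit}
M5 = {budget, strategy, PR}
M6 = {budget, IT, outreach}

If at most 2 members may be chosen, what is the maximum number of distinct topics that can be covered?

Choosing M1, M3 covers {strategy, IT, safety, hiring, outreach, PR} — 6 topics.
No choice of 2 members does better; here budget, audit are left uncovered.

6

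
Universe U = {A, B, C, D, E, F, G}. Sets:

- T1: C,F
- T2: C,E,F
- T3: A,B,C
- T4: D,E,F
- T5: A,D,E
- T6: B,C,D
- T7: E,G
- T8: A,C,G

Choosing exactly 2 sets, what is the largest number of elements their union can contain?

Choosing T3, T4 covers {A, B, C, D, E, F} — 6 elements.
No choice of 2 sets does better; here G is left uncovered.

6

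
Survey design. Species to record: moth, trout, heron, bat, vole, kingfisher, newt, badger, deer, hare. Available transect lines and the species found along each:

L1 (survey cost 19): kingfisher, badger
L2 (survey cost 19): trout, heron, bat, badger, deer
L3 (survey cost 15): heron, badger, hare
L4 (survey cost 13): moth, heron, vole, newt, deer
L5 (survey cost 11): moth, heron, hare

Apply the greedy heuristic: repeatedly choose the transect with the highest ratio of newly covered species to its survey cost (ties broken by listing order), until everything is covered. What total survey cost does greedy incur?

62

Pick 1: L4 adds 5 new (moth, heron, vole, newt, deer) at survey cost 13 (ratio 5/13).
Pick 2: L2 adds 3 new (trout, bat, badger) at survey cost 19 (ratio 3/19).
Pick 3: L5 adds 1 new (hare) at survey cost 11 (ratio 1/11).
Pick 4: L1 adds 1 new (kingfisher) at survey cost 19 (ratio 1/19).
Greedy total survey cost: 13 + 19 + 11 + 19 = 62.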